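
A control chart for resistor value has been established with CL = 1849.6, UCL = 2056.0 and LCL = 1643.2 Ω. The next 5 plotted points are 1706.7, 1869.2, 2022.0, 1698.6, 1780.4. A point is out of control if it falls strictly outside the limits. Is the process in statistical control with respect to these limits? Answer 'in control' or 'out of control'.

in control

All 5 points lie within [1643.2, 2056.0].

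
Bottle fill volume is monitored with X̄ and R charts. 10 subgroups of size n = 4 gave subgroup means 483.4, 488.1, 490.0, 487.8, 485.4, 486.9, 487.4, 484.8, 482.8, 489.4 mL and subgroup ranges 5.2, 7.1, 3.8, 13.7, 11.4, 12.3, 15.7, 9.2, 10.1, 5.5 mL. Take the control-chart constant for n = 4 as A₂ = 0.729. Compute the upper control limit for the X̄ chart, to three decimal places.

X̄̄ = (483.4 + 488.1 + 490.0 + 487.8 + 485.4 + 486.9 + 487.4 + 484.8 + 482.8 + 489.4) / 10 = 4866.0000 / 10 = 486.6000
R̄ = (5.2 + 7.1 + 3.8 + 13.7 + 11.4 + 12.3 + 15.7 + 9.2 + 10.1 + 5.5) / 10 = 94.0000 / 10 = 9.4000
UCL = X̄̄ + A₂·R̄ = 486.6000 + 0.729 × 9.4000 = 493.4526

493.453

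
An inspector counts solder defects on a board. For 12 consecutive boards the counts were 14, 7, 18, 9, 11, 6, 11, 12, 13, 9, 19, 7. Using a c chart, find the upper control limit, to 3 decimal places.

c̄ = (14 + 7 + 18 + 9 + 11 + 6 + 11 + 12 + 13 + 9 + 19 + 7) / 12 = 136 / 12 = 11.3333
UCL = c̄ + 3√c̄ = 11.3333 + 3 × √11.3333 = 11.3333 + 3 × 3.3665 = 21.4328

21.433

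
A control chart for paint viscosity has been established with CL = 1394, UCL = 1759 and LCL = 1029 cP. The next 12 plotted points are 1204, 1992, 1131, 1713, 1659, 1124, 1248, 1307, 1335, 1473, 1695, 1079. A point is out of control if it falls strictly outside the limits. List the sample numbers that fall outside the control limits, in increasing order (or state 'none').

Compare each point to [1029, 1759]: sample 2 = 1992 > UCL.

2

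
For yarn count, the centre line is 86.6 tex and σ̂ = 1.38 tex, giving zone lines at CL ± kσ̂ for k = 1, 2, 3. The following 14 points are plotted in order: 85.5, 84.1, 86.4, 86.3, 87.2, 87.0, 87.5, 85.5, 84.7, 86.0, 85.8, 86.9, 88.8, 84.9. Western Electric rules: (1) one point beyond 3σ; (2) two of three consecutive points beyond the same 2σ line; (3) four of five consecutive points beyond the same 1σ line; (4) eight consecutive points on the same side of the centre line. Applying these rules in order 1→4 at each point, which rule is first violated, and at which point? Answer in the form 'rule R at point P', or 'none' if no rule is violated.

none

Zone of each point (C = within 1σ̂, B = 1σ̂–2σ̂, A = 2σ̂–3σ̂, * = beyond 3σ̂; sign = side of CL): 1:-C, 2:-B, 3:-C, 4:-C, 5:+C, 6:+C, 7:+C, 8:-C, 9:-B, 10:-C, 11:-C, 12:+C, 13:+B, 14:-B
No rule fires across all 14 points.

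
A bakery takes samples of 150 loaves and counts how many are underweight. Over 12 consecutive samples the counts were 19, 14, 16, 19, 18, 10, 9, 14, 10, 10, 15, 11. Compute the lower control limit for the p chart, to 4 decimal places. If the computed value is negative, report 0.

0.0210

p̄ = Σdᵢ / (k·n) = 165 / (12 × 150) = 0.09167
LCL = p̄ − 3·√(p̄(1−p̄)/n) = 0.09167 − 3 × 0.02356 = 0.02099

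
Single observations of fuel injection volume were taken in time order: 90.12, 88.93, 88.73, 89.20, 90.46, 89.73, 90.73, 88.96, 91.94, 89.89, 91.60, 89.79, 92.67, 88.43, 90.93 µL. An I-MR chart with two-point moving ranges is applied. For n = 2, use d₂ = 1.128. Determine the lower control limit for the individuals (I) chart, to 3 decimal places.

85.431

X̄ = (90.12 + 88.93 + 88.73 + 89.20 + 90.46 + 89.73 + 90.73 + 88.96 + 91.94 + 89.89 + 91.60 + 89.79 + 92.67 + 88.43 + 90.93) / 15 = 90.1407
Moving ranges: 1.19, 0.20, 0.47, 1.26, 0.73, 1.00, 1.77, 2.98, 2.05, 1.71, 1.81, 2.88, 4.24, 2.50; M̄R̄ = 24.7900 / 14 = 1.7707
LCL = X̄ − 3·M̄R̄/d₂ = 90.1407 − 3 × 1.7707 / 1.128 = 85.4313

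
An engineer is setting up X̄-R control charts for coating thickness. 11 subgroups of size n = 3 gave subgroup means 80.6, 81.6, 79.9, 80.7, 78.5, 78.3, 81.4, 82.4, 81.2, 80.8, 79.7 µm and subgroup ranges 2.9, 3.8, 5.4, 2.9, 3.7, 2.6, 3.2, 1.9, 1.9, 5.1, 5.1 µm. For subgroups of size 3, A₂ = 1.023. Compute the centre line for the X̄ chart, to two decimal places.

80.46

X̄̄ = (80.6 + 81.6 + 79.9 + 80.7 + 78.5 + 78.3 + 81.4 + 82.4 + 81.2 + 80.8 + 79.7) / 11 = 885.1000 / 11 = 80.4636
CL = X̄̄ = 80.4636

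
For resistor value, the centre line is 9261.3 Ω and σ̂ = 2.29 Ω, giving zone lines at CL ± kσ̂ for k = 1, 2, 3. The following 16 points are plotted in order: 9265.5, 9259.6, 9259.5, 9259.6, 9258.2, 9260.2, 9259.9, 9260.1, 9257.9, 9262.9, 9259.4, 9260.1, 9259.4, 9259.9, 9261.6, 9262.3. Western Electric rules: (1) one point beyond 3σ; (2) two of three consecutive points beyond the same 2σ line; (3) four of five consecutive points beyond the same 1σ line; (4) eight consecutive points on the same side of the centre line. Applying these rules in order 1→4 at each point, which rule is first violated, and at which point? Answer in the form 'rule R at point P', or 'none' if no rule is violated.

Zone of each point (C = within 1σ̂, B = 1σ̂–2σ̂, A = 2σ̂–3σ̂, * = beyond 3σ̂; sign = side of CL): 1:+B, 2:-C, 3:-C, 4:-C, 5:-B, 6:-C, 7:-C, 8:-C, 9:-B, 10:+C, 11:-C, 12:-C, 13:-C, 14:-C, 15:+C, 16:+C
Rule 4 (eight consecutive points on the same side of the centre line) is satisfied at point 9.

rule 4 at point 9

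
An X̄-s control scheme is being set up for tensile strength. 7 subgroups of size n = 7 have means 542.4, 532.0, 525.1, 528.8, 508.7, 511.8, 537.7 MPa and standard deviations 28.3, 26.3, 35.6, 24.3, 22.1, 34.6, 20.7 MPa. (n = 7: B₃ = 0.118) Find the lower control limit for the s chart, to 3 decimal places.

3.235

s̄ = (28.3 + 26.3 + 35.6 + 24.3 + 22.1 + 34.6 + 20.7) / 7 = 27.4143
LCL_s = B₃·s̄ = 0.118 × 27.4143 = 3.2349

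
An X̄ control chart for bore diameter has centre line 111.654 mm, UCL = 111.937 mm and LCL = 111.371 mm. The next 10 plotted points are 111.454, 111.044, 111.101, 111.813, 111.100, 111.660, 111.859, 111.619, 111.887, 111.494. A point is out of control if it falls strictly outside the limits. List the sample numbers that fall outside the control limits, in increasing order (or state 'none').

2, 3, 5

Compare each point to [111.371, 111.937]: sample 2 = 111.044 < LCL; sample 3 = 111.101 < LCL; sample 5 = 111.100 < LCL.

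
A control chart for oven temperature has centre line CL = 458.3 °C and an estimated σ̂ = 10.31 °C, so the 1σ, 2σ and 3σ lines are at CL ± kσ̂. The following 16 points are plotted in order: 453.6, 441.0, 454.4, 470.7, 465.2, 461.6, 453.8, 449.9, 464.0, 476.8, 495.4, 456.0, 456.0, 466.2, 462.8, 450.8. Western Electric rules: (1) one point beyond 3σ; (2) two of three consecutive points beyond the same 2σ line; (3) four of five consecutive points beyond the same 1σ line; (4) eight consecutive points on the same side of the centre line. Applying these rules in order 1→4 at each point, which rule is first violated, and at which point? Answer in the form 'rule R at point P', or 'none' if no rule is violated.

Zone of each point (C = within 1σ̂, B = 1σ̂–2σ̂, A = 2σ̂–3σ̂, * = beyond 3σ̂; sign = side of CL): 1:-C, 2:-B, 3:-C, 4:+B, 5:+C, 6:+C, 7:-C, 8:-C, 9:+C, 10:+B, 11:+*, 12:-C, 13:-C, 14:+C, 15:+C, 16:-C
Rule 1 (one point beyond the 3σ limits) is satisfied at point 11.

rule 1 at point 11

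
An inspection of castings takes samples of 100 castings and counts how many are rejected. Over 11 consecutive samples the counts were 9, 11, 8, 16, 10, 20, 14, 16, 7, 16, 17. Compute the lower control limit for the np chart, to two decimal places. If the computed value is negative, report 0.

p̄ = Σdᵢ / (k·n) = 144 / (11 × 100) = 0.13091
LCL = np̄ − 3·√(np̄(1−p̄)) = 13.0909 − 3 × 3.3730 = 2.9719

2.97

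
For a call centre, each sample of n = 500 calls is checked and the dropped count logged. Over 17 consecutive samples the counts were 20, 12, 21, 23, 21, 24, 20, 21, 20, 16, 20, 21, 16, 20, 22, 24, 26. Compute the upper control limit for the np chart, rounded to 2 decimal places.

p̄ = Σdᵢ / (k·n) = 347 / (17 × 500) = 0.04082
UCL = np̄ + 3·√(np̄(1−p̄)) = 20.4118 + 3 × √(20.4118×0.95918) = 20.4118 + 3 × 4.4248 = 33.6860

33.69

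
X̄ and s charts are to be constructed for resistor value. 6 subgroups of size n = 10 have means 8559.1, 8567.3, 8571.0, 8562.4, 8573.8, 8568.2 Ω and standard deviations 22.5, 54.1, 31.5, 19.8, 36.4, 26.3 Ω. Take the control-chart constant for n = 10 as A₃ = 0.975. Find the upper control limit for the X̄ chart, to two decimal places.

8597.94

X̄̄ = (8559.1 + 8567.3 + 8571.0 + 8562.4 + 8573.8 + 8568.2) / 6 = 8566.9667
s̄ = (22.5 + 54.1 + 31.5 + 19.8 + 36.4 + 26.3) / 6 = 31.7667
UCL = X̄̄ + A₃·s̄ = 8566.9667 + 0.975 × 31.7667 = 8597.9392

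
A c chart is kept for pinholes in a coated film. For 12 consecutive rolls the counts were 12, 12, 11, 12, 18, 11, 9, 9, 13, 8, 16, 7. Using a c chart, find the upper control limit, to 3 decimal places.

21.673

c̄ = (12 + 12 + 11 + 12 + 18 + 11 + 9 + 9 + 13 + 8 + 16 + 7) / 12 = 138 / 12 = 11.5000
UCL = c̄ + 3√c̄ = 11.5000 + 3 × √11.5000 = 11.5000 + 3 × 3.3912 = 21.6735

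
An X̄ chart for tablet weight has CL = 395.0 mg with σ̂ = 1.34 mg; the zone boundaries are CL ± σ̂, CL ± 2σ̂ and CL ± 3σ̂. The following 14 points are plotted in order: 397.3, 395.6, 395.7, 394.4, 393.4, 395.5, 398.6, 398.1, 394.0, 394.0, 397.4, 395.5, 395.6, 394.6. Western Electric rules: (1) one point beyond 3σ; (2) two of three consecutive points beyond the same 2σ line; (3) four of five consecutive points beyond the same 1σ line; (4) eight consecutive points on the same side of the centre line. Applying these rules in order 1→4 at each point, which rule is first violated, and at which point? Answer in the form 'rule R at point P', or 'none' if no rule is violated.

Zone of each point (C = within 1σ̂, B = 1σ̂–2σ̂, A = 2σ̂–3σ̂, * = beyond 3σ̂; sign = side of CL): 1:+B, 2:+C, 3:+C, 4:-C, 5:-B, 6:+C, 7:+A, 8:+A, 9:-C, 10:-C, 11:+B, 12:+C, 13:+C, 14:-C
Rule 2 (two of three consecutive points beyond the same 2σ limit) is satisfied at point 8.

rule 2 at point 8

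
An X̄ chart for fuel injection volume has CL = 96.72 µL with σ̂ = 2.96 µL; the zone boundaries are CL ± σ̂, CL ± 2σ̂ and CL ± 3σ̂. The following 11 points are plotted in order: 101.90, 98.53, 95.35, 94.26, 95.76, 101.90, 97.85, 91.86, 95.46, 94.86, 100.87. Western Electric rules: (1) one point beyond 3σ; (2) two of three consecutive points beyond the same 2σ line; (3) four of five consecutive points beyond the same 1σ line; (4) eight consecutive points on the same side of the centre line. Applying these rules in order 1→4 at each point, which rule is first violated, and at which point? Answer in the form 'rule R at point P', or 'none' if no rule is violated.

Zone of each point (C = within 1σ̂, B = 1σ̂–2σ̂, A = 2σ̂–3σ̂, * = beyond 3σ̂; sign = side of CL): 1:+B, 2:+C, 3:-C, 4:-C, 5:-C, 6:+B, 7:+C, 8:-B, 9:-C, 10:-C, 11:+B
No rule fires across all 11 points.

none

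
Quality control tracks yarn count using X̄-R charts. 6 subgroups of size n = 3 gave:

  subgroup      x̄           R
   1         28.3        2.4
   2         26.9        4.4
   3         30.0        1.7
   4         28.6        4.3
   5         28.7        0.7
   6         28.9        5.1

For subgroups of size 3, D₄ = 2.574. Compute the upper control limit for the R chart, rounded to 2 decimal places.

7.98

R̄ = (2.4 + 4.4 + 1.7 + 4.3 + 0.7 + 5.1) / 6 = 18.6000 / 6 = 3.1000
UCL_R = D₄·R̄ = 2.574 × 3.1000 = 7.9794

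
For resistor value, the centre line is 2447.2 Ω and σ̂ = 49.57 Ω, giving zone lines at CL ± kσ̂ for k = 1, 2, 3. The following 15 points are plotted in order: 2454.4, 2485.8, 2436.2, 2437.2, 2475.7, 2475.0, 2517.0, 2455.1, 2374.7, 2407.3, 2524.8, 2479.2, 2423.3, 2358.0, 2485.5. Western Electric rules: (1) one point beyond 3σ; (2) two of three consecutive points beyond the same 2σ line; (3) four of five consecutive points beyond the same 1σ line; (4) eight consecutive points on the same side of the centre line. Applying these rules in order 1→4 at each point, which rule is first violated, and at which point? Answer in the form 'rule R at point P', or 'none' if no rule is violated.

none

Zone of each point (C = within 1σ̂, B = 1σ̂–2σ̂, A = 2σ̂–3σ̂, * = beyond 3σ̂; sign = side of CL): 1:+C, 2:+C, 3:-C, 4:-C, 5:+C, 6:+C, 7:+B, 8:+C, 9:-B, 10:-C, 11:+B, 12:+C, 13:-C, 14:-B, 15:+C
No rule fires across all 15 points.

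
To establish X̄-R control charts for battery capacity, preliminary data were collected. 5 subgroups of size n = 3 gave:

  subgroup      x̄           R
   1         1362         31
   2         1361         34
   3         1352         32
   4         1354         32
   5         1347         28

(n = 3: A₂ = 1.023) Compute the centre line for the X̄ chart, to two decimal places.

1355.20

X̄̄ = (1362 + 1361 + 1352 + 1354 + 1347) / 5 = 6776.0000 / 5 = 1355.2000
CL = X̄̄ = 1355.2000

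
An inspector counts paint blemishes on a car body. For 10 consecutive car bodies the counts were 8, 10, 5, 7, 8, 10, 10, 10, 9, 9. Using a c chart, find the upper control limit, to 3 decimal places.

17.398

c̄ = (8 + 10 + 5 + 7 + 8 + 10 + 10 + 10 + 9 + 9) / 10 = 86 / 10 = 8.6000
UCL = c̄ + 3√c̄ = 8.6000 + 3 × √8.6000 = 8.6000 + 3 × 2.9326 = 17.3977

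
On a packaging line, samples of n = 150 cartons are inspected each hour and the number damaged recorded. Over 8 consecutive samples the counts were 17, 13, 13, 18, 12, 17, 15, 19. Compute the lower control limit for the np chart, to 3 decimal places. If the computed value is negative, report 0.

p̄ = Σdᵢ / (k·n) = 124 / (8 × 150) = 0.10333
LCL = np̄ − 3·√(np̄(1−p̄)) = 15.5000 − 3 × 3.7280 = 4.3159

4.316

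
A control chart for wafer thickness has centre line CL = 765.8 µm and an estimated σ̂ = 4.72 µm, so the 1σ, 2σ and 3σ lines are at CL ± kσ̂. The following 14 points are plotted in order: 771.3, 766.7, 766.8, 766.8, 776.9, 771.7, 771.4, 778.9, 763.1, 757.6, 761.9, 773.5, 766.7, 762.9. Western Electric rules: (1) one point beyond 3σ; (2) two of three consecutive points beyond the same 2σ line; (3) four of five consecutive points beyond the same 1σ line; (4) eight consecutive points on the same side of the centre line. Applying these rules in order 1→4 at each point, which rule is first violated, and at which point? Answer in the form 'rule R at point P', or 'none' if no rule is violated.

rule 3 at point 8

Zone of each point (C = within 1σ̂, B = 1σ̂–2σ̂, A = 2σ̂–3σ̂, * = beyond 3σ̂; sign = side of CL): 1:+B, 2:+C, 3:+C, 4:+C, 5:+A, 6:+B, 7:+B, 8:+A, 9:-C, 10:-B, 11:-C, 12:+B, 13:+C, 14:-C
Rule 3 (four of five consecutive points beyond the same 1σ limit) is satisfied at point 8.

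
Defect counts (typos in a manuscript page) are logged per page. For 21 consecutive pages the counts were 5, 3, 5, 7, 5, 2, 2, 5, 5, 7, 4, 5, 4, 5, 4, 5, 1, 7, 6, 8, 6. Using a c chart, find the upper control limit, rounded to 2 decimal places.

11.39

c̄ = (5 + 3 + 5 + 7 + 5 + 2 + 2 + 5 + 5 + 7 + 4 + 5 + 4 + 5 + 4 + 5 + 1 + 7 + 6 + 8 + 6) / 21 = 101 / 21 = 4.8095
UCL = c̄ + 3√c̄ = 4.8095 + 3 × √4.8095 = 4.8095 + 3 × 2.1931 = 11.3887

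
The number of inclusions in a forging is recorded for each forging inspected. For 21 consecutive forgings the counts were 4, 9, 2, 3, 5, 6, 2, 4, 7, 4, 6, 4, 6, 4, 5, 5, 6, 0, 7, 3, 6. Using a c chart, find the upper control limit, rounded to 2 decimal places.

11.15

c̄ = (4 + 9 + 2 + 3 + 5 + 6 + 2 + 4 + 7 + 4 + 6 + 4 + 6 + 4 + 5 + 5 + 6 + 0 + 7 + 3 + 6) / 21 = 98 / 21 = 4.6667
UCL = c̄ + 3√c̄ = 4.6667 + 3 × √4.6667 = 4.6667 + 3 × 2.1602 = 11.1474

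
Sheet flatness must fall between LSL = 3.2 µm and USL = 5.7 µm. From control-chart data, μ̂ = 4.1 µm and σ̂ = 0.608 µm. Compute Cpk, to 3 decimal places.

0.493

Cpu = (USL − μ̂) / (3σ̂) = (5.7 − 4.1) / (3 × 0.608) = 0.8772; Cpl = (μ̂ − LSL) / (3σ̂) = (4.1 − 3.2) / (3 × 0.608) = 0.4934; Cpk = min(Cpu, Cpl) = 0.4934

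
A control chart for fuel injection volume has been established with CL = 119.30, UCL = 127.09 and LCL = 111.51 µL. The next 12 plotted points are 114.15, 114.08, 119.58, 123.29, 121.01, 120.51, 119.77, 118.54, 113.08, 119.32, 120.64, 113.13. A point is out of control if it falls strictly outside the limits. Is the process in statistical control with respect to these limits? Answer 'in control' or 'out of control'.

All 12 points lie within [111.51, 127.09].

in control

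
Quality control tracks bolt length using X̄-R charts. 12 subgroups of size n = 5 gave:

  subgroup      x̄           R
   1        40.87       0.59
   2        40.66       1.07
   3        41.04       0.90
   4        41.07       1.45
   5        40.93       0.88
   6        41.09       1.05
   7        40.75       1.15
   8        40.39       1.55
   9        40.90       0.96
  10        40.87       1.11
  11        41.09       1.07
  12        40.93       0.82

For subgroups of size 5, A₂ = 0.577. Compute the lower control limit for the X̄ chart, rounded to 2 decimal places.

40.28

X̄̄ = (40.87 + 40.66 + 41.04 + 41.07 + 40.93 + 41.09 + 40.75 + 40.39 + 40.90 + 40.87 + 41.09 + 40.93) / 12 = 490.5900 / 12 = 40.8825
R̄ = (0.59 + 1.07 + 0.90 + 1.45 + 0.88 + 1.05 + 1.15 + 1.55 + 0.96 + 1.11 + 1.07 + 0.82) / 12 = 12.6000 / 12 = 1.0500
LCL = X̄̄ − A₂·R̄ = 40.8825 − 0.577 × 1.0500 = 40.2767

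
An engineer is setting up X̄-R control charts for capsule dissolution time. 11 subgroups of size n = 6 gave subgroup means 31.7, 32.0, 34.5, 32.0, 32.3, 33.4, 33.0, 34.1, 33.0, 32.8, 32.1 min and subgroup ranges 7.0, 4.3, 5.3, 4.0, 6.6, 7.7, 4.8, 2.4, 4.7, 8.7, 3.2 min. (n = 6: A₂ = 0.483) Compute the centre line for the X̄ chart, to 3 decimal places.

X̄̄ = (31.7 + 32.0 + 34.5 + 32.0 + 32.3 + 33.4 + 33.0 + 34.1 + 33.0 + 32.8 + 32.1) / 11 = 360.9000 / 11 = 32.8091
CL = X̄̄ = 32.8091

32.809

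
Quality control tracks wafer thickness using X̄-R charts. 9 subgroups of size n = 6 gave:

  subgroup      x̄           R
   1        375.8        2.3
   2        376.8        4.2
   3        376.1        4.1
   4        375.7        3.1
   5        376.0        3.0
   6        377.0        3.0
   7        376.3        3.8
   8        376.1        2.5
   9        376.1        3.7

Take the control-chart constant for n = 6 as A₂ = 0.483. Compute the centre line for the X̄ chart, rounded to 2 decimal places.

X̄̄ = (375.8 + 376.8 + 376.1 + 375.7 + 376.0 + 377.0 + 376.3 + 376.1 + 376.1) / 9 = 3385.9000 / 9 = 376.2111
CL = X̄̄ = 376.2111

376.21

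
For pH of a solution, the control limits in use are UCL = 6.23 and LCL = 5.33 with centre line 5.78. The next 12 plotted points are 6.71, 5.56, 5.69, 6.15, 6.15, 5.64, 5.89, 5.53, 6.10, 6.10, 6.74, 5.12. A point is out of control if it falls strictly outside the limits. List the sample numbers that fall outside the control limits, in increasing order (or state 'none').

1, 11, 12

Compare each point to [5.33, 6.23]: sample 1 = 6.71 > UCL; sample 11 = 6.74 > UCL; sample 12 = 5.12 < LCL.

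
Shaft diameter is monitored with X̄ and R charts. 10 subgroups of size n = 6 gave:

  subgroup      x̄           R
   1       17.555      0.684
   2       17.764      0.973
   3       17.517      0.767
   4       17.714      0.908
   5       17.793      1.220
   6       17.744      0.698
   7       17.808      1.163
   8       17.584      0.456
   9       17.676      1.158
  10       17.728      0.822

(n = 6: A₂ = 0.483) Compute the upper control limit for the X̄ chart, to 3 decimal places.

X̄̄ = (17.555 + 17.764 + 17.517 + 17.714 + 17.793 + 17.744 + 17.808 + 17.584 + 17.676 + 17.728) / 10 = 176.8830 / 10 = 17.6883
R̄ = (0.684 + 0.973 + 0.767 + 0.908 + 1.220 + 0.698 + 1.163 + 0.456 + 1.158 + 0.822) / 10 = 8.8490 / 10 = 0.8849
UCL = X̄̄ + A₂·R̄ = 17.6883 + 0.483 × 0.8849 = 18.1157

18.116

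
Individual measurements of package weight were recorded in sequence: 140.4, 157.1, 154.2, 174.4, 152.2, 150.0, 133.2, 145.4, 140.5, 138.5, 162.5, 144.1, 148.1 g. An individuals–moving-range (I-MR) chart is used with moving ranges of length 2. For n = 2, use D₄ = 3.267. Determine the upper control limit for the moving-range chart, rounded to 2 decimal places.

39.88

Moving ranges: 16.7, 2.9, 20.2, 22.2, 2.2, 16.8, 12.2, 4.9, 2.0, 24.0, 18.4, 4.0; M̄R̄ = 146.5000 / 12 = 12.2083
UCL_MR = D₄·M̄R̄ = 3.267 × 12.2083 = 39.8846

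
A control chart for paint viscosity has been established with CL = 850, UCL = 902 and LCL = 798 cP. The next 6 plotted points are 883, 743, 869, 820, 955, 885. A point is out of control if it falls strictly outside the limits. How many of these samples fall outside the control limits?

Compare each point to [798, 902]: sample 2 = 743 < LCL; sample 5 = 955 > UCL.

2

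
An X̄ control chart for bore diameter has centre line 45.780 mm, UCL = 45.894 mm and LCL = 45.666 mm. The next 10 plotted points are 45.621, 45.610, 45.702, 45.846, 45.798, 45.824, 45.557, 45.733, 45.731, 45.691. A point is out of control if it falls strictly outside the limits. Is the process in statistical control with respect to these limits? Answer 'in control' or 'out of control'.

Compare each point to [45.666, 45.894]: sample 1 = 45.621 < LCL; sample 2 = 45.610 < LCL; sample 7 = 45.557 < LCL.

out of control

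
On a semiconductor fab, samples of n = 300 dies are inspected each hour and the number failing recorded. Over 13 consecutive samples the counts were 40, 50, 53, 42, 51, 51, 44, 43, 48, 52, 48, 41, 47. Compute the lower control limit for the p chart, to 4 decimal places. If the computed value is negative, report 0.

0.0935

p̄ = Σdᵢ / (k·n) = 610 / (13 × 300) = 0.15641
LCL = p̄ − 3·√(p̄(1−p̄)/n) = 0.15641 − 3 × 0.02097 = 0.09349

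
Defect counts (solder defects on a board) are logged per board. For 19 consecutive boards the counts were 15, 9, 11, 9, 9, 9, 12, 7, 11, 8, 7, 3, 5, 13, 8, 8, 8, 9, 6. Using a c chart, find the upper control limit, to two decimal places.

c̄ = (15 + 9 + 11 + 9 + 9 + 9 + 12 + 7 + 11 + 8 + 7 + 3 + 5 + 13 + 8 + 8 + 8 + 9 + 6) / 19 = 167 / 19 = 8.7895
UCL = c̄ + 3√c̄ = 8.7895 + 3 × √8.7895 = 8.7895 + 3 × 2.9647 = 17.6836

17.68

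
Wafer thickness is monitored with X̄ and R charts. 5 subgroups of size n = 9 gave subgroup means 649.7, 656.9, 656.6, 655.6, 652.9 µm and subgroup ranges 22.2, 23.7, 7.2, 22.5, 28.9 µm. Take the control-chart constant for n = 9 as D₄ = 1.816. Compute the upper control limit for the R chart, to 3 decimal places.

R̄ = (22.2 + 23.7 + 7.2 + 22.5 + 28.9) / 5 = 104.5000 / 5 = 20.9000
UCL_R = D₄·R̄ = 1.816 × 20.9000 = 37.9544

37.954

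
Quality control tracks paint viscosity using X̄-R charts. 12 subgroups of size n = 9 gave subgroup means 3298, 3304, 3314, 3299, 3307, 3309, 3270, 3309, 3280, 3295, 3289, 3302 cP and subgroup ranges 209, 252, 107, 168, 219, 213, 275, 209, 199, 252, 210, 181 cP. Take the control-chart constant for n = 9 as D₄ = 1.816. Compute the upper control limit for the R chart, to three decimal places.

R̄ = (209 + 252 + 107 + 168 + 219 + 213 + 275 + 209 + 199 + 252 + 210 + 181) / 12 = 2494.0000 / 12 = 207.8333
UCL_R = D₄·R̄ = 1.816 × 207.8333 = 377.4253

377.425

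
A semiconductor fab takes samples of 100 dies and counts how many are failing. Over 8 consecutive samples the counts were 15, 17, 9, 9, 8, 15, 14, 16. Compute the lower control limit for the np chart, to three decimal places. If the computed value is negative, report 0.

2.827

p̄ = Σdᵢ / (k·n) = 103 / (8 × 100) = 0.12875
LCL = np̄ − 3·√(np̄(1−p̄)) = 12.8750 − 3 × 3.3492 = 2.8273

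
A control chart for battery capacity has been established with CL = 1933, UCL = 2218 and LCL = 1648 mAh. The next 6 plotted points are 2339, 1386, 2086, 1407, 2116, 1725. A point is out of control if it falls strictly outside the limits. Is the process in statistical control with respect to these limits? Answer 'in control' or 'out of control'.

Compare each point to [1648, 2218]: sample 1 = 2339 > UCL; sample 2 = 1386 < LCL; sample 4 = 1407 < LCL.

out of control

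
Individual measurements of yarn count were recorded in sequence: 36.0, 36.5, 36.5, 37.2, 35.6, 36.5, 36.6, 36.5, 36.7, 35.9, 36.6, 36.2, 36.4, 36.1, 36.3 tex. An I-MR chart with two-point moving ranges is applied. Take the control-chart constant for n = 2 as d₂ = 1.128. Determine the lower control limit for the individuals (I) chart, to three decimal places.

X̄ = (36.0 + 36.5 + 36.5 + 37.2 + 35.6 + 36.5 + 36.6 + 36.5 + 36.7 + 35.9 + 36.6 + 36.2 + 36.4 + 36.1 + 36.3) / 15 = 36.3733
Moving ranges: 0.5, 0.0, 0.7, 1.6, 0.9, 0.1, 0.1, 0.2, 0.8, 0.7, 0.4, 0.2, 0.3, 0.2; M̄R̄ = 6.7000 / 14 = 0.4786
LCL = X̄ − 3·M̄R̄/d₂ = 36.3733 − 3 × 0.4786 / 1.128 = 35.1005

35.101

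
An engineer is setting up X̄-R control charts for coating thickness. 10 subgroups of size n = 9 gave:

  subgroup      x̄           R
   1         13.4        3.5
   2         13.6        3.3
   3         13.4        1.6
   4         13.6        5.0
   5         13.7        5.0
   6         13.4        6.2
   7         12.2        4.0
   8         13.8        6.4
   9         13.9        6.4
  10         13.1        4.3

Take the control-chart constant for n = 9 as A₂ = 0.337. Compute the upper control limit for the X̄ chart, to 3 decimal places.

14.950

X̄̄ = (13.4 + 13.6 + 13.4 + 13.6 + 13.7 + 13.4 + 12.2 + 13.8 + 13.9 + 13.1) / 10 = 134.1000 / 10 = 13.4100
R̄ = (3.5 + 3.3 + 1.6 + 5.0 + 5.0 + 6.2 + 4.0 + 6.4 + 6.4 + 4.3) / 10 = 45.7000 / 10 = 4.5700
UCL = X̄̄ + A₂·R̄ = 13.4100 + 0.337 × 4.5700 = 14.9501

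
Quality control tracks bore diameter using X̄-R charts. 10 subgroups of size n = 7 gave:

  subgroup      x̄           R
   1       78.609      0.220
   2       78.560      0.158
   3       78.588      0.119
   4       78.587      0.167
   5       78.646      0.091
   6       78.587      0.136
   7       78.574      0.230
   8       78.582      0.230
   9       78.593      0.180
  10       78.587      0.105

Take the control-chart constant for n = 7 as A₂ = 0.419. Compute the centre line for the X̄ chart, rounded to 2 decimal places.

X̄̄ = (78.609 + 78.560 + 78.588 + 78.587 + 78.646 + 78.587 + 78.574 + 78.582 + 78.593 + 78.587) / 10 = 785.9130 / 10 = 78.5913
CL = X̄̄ = 78.5913

78.59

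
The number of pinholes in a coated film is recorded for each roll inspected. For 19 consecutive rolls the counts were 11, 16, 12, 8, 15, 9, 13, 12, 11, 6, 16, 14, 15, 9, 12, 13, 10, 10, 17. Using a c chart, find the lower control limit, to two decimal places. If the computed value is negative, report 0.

1.64

c̄ = (11 + 16 + 12 + 8 + 15 + 9 + 13 + 12 + 11 + 6 + 16 + 14 + 15 + 9 + 12 + 13 + 10 + 10 + 17) / 19 = 229 / 19 = 12.0526
LCL = c̄ − 3√c̄ = 12.0526 − 3 × 3.4717 = 1.6376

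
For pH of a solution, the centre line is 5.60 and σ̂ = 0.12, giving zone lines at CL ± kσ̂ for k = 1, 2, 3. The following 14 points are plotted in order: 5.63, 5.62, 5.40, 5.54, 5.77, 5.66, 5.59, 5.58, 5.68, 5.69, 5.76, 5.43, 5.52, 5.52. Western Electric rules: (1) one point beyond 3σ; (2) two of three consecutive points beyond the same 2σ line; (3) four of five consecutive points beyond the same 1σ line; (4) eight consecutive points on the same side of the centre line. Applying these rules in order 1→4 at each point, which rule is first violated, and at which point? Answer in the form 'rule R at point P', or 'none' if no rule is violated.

none

Zone of each point (C = within 1σ̂, B = 1σ̂–2σ̂, A = 2σ̂–3σ̂, * = beyond 3σ̂; sign = side of CL): 1:+C, 2:+C, 3:-B, 4:-C, 5:+B, 6:+C, 7:-C, 8:-C, 9:+C, 10:+C, 11:+B, 12:-B, 13:-C, 14:-C
No rule fires across all 14 points.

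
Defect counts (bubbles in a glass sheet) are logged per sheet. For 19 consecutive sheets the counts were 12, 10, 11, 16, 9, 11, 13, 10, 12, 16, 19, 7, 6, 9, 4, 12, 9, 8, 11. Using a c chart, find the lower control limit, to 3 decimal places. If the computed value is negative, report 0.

0.935

c̄ = (12 + 10 + 11 + 16 + 9 + 11 + 13 + 10 + 12 + 16 + 19 + 7 + 6 + 9 + 4 + 12 + 9 + 8 + 11) / 19 = 205 / 19 = 10.7895
LCL = c̄ − 3√c̄ = 10.7895 − 3 × 3.2847 = 0.9353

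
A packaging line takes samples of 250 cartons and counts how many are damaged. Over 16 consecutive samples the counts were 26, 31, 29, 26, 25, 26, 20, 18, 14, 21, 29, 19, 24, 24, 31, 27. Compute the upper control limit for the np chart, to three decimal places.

p̄ = Σdᵢ / (k·n) = 390 / (16 × 250) = 0.09750
UCL = np̄ + 3·√(np̄(1−p̄)) = 24.3750 + 3 × √(24.3750×0.90250) = 24.3750 + 3 × 4.6902 = 38.4457

38.446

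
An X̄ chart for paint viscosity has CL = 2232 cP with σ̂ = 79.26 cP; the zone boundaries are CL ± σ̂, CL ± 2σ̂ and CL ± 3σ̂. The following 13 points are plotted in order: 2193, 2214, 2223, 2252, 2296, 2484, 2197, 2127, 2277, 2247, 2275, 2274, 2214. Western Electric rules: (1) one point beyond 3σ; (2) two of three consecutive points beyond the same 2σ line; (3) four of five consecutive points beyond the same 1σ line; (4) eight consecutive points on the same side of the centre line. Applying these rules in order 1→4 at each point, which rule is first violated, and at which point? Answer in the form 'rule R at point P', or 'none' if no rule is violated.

Zone of each point (C = within 1σ̂, B = 1σ̂–2σ̂, A = 2σ̂–3σ̂, * = beyond 3σ̂; sign = side of CL): 1:-C, 2:-C, 3:-C, 4:+C, 5:+C, 6:+*, 7:-C, 8:-B, 9:+C, 10:+C, 11:+C, 12:+C, 13:-C
Rule 1 (one point beyond the 3σ limits) is satisfied at point 6.

rule 1 at point 6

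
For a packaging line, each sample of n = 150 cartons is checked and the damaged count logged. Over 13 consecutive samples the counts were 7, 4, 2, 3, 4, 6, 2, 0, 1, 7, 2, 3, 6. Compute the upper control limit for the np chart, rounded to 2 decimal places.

9.25

p̄ = Σdᵢ / (k·n) = 47 / (13 × 150) = 0.02410
UCL = np̄ + 3·√(np̄(1−p̄)) = 3.6154 + 3 × √(3.6154×0.97590) = 3.6154 + 3 × 1.8784 = 9.2505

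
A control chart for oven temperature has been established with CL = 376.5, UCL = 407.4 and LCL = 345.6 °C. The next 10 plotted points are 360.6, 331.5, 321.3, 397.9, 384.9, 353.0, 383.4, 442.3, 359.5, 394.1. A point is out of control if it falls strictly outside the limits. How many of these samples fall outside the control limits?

Compare each point to [345.6, 407.4]: sample 2 = 331.5 < LCL; sample 3 = 321.3 < LCL; sample 8 = 442.3 > UCL.

3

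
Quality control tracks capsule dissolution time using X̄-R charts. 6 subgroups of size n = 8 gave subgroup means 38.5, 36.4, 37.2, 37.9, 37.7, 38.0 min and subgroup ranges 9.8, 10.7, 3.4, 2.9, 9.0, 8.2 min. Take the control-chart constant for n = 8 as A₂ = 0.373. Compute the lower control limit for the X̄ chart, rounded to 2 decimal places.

34.88

X̄̄ = (38.5 + 36.4 + 37.2 + 37.9 + 37.7 + 38.0) / 6 = 225.7000 / 6 = 37.6167
R̄ = (9.8 + 10.7 + 3.4 + 2.9 + 9.0 + 8.2) / 6 = 44.0000 / 6 = 7.3333
LCL = X̄̄ − A₂·R̄ = 37.6167 − 0.373 × 7.3333 = 34.8813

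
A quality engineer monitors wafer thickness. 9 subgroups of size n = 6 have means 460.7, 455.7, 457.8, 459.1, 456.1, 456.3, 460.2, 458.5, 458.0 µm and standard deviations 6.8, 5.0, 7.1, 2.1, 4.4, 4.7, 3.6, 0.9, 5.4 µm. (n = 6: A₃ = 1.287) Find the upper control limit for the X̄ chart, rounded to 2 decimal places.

X̄̄ = (460.7 + 455.7 + 457.8 + 459.1 + 456.1 + 456.3 + 460.2 + 458.5 + 458.0) / 9 = 458.0444
s̄ = (6.8 + 5.0 + 7.1 + 2.1 + 4.4 + 4.7 + 3.6 + 0.9 + 5.4) / 9 = 4.4444
UCL = X̄̄ + A₃·s̄ = 458.0444 + 1.287 × 4.4444 = 463.7644

463.76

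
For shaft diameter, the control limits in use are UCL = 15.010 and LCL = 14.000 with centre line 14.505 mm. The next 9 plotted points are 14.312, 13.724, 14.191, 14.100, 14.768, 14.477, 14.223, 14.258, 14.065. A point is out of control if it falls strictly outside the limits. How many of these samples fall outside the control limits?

Compare each point to [14.000, 15.010]: sample 2 = 13.724 < LCL.

1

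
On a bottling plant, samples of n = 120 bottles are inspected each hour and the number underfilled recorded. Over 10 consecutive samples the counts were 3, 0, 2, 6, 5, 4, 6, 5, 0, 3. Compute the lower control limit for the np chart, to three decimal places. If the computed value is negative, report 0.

0.000

p̄ = Σdᵢ / (k·n) = 34 / (10 × 120) = 0.02833
LCL = np̄ − 3·√(np̄(1−p̄)) = 3.4000 − 3 × 1.8176 = -2.0528 → 0 (negative, so LCL = 0)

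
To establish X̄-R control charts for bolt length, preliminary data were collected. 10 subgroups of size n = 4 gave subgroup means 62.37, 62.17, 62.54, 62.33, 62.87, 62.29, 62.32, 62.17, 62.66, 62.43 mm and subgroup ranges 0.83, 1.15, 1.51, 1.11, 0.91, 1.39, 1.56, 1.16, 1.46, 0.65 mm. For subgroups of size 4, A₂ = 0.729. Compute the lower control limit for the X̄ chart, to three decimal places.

61.560

X̄̄ = (62.37 + 62.17 + 62.54 + 62.33 + 62.87 + 62.29 + 62.32 + 62.17 + 62.66 + 62.43) / 10 = 624.1500 / 10 = 62.4150
R̄ = (0.83 + 1.15 + 1.51 + 1.11 + 0.91 + 1.39 + 1.56 + 1.16 + 1.46 + 0.65) / 10 = 11.7300 / 10 = 1.1730
LCL = X̄̄ − A₂·R̄ = 62.4150 − 0.729 × 1.1730 = 61.5599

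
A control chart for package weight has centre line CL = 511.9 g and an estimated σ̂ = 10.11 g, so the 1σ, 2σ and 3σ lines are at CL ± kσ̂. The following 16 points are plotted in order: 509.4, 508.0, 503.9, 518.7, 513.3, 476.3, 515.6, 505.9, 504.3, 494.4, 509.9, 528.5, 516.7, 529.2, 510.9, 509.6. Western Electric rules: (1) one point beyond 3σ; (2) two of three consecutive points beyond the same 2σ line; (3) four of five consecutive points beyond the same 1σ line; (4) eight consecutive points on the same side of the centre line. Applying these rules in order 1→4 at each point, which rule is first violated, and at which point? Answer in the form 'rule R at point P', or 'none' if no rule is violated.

rule 1 at point 6

Zone of each point (C = within 1σ̂, B = 1σ̂–2σ̂, A = 2σ̂–3σ̂, * = beyond 3σ̂; sign = side of CL): 1:-C, 2:-C, 3:-C, 4:+C, 5:+C, 6:-*, 7:+C, 8:-C, 9:-C, 10:-B, 11:-C, 12:+B, 13:+C, 14:+B, 15:-C, 16:-C
Rule 1 (one point beyond the 3σ limits) is satisfied at point 6.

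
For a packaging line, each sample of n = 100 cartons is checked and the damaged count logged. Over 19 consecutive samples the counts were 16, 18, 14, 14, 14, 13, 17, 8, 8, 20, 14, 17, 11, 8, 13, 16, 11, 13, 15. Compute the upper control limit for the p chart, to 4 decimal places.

p̄ = Σdᵢ / (k·n) = 260 / (19 × 100) = 0.13684
UCL = p̄ + 3·√(p̄(1−p̄)/n) = 0.13684 + 3 × √(0.13684×0.86316/100) = 0.13684 + 3 × 0.03437 = 0.23995

0.2399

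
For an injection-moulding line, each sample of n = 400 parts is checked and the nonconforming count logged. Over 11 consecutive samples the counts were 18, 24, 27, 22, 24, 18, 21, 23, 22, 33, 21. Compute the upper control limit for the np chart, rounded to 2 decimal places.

36.97

p̄ = Σdᵢ / (k·n) = 253 / (11 × 400) = 0.05750
UCL = np̄ + 3·√(np̄(1−p̄)) = 23.0000 + 3 × √(23.0000×0.94250) = 23.0000 + 3 × 4.6559 = 36.9677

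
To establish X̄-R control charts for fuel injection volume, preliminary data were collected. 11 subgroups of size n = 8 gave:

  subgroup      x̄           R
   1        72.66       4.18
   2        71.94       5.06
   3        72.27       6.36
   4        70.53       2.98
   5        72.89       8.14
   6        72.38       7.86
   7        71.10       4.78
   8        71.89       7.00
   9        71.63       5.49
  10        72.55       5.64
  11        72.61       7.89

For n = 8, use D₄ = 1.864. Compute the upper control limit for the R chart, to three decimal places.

R̄ = (4.18 + 5.06 + 6.36 + 2.98 + 8.14 + 7.86 + 4.78 + 7.00 + 5.49 + 5.64 + 7.89) / 11 = 65.3800 / 11 = 5.9436
UCL_R = D₄·R̄ = 1.864 × 5.9436 = 11.0789

11.079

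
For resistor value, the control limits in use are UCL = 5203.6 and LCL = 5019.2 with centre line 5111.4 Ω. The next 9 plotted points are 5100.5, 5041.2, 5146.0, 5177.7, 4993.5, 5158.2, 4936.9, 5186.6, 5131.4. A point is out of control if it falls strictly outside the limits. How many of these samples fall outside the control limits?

Compare each point to [5019.2, 5203.6]: sample 5 = 4993.5 < LCL; sample 7 = 4936.9 < LCL.

2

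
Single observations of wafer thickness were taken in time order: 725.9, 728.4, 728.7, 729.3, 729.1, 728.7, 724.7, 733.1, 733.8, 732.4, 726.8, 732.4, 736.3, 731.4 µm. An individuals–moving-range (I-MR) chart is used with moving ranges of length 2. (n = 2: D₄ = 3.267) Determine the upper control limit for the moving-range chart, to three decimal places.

9.675

Moving ranges: 2.5, 0.3, 0.6, 0.2, 0.4, 4.0, 8.4, 0.7, 1.4, 5.6, 5.6, 3.9, 4.9; M̄R̄ = 38.5000 / 13 = 2.9615
UCL_MR = D₄·M̄R̄ = 3.267 × 2.9615 = 9.6753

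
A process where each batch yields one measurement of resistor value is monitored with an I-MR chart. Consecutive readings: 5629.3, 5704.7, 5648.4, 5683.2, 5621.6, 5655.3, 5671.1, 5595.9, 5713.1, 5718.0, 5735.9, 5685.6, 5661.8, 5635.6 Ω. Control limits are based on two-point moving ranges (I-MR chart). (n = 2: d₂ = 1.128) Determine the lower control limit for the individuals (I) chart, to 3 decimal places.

5547.198

X̄ = (5629.3 + 5704.7 + 5648.4 + 5683.2 + 5621.6 + 5655.3 + 5671.1 + 5595.9 + 5713.1 + 5718.0 + 5735.9 + 5685.6 + 5661.8 + 5635.6) / 14 = 5668.5357
Moving ranges: 75.4, 56.3, 34.8, 61.6, 33.7, 15.8, 75.2, 117.2, 4.9, 17.9, 50.3, 23.8, 26.2; M̄R̄ = 593.1000 / 13 = 45.6231
LCL = X̄ − 3·M̄R̄/d₂ = 5668.5357 − 3 × 45.6231 / 1.128 = 5547.1977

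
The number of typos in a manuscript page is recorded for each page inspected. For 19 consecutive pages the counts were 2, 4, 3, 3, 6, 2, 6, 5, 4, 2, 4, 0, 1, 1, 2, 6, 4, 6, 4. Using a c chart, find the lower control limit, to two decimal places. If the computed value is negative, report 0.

c̄ = (2 + 4 + 3 + 3 + 6 + 2 + 6 + 5 + 4 + 2 + 4 + 0 + 1 + 1 + 2 + 6 + 4 + 6 + 4) / 19 = 65 / 19 = 3.4211
LCL = c̄ − 3√c̄ = 3.4211 − 3 × 1.8496 = -2.1278 → 0 (cannot be negative)

0.00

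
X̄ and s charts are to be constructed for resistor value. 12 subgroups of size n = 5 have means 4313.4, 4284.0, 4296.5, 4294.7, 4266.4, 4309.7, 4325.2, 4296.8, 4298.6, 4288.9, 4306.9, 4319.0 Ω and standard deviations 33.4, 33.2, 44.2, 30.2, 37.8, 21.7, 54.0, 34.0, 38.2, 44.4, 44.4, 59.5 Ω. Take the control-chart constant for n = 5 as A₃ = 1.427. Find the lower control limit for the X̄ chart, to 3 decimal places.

X̄̄ = (4313.4 + 4284.0 + 4296.5 + 4294.7 + 4266.4 + 4309.7 + 4325.2 + 4296.8 + 4298.6 + 4288.9 + 4306.9 + 4319.0) / 12 = 4300.0083
s̄ = (33.4 + 33.2 + 44.2 + 30.2 + 37.8 + 21.7 + 54.0 + 34.0 + 38.2 + 44.4 + 44.4 + 59.5) / 12 = 39.5833
LCL = X̄̄ − A₃·s̄ = 4300.0083 − 1.427 × 39.5833 = 4243.5229

4243.523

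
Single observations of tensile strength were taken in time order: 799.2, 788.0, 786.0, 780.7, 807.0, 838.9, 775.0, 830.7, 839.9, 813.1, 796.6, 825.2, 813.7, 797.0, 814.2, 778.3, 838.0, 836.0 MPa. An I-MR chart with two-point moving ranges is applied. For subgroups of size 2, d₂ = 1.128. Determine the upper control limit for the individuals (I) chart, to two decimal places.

X̄ = (799.2 + 788.0 + 786.0 + 780.7 + 807.0 + 838.9 + 775.0 + 830.7 + 839.9 + 813.1 + 796.6 + 825.2 + 813.7 + 797.0 + 814.2 + 778.3 + 838.0 + 836.0) / 18 = 808.7500
Moving ranges: 11.2, 2.0, 5.3, 26.3, 31.9, 63.9, 55.7, 9.2, 26.8, 16.5, 28.6, 11.5, 16.7, 17.2, 35.9, 59.7, 2.0; M̄R̄ = 420.4000 / 17 = 24.7294
UCL = X̄ + 3·M̄R̄/d₂ = 808.7500 + 3 × 24.7294 / 1.128 = 874.5197

874.52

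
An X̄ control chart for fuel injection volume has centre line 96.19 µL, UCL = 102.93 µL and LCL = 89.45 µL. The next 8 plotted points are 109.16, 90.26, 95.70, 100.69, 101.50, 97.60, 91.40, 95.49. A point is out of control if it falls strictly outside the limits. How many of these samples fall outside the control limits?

1

Compare each point to [89.45, 102.93]: sample 1 = 109.16 > UCL.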